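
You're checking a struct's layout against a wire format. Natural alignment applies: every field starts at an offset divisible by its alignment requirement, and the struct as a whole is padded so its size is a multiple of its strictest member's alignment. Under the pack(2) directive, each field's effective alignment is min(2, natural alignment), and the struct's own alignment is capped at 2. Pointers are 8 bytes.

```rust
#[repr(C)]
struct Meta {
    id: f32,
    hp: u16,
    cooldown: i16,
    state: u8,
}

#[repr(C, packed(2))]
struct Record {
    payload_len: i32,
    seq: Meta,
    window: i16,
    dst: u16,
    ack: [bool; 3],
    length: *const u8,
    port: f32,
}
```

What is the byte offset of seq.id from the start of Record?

Meta: @0: id [4B, align 4] → 4; @4: hp [2B, align 2] → 6; @6: cooldown [2B, align 2] → 8; @8: state [1B, align 1] → 9; +3 tail pad (align 4); size 12, align 4
@0: payload_len [4B, align 2] → 4
@4: seq [12B, align 2] → 16
within Meta: id at 0
4 + 0 = 4

4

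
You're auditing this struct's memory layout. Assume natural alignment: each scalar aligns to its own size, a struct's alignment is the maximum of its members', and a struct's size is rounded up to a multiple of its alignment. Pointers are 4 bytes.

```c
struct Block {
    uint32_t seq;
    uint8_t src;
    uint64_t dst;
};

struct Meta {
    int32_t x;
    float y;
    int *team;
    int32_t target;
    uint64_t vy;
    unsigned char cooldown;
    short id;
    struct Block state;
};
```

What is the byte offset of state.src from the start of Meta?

Block: seq at 0 (size 4, align 4) → ends 4; src at 4 (size 1, align 1) → ends 5; pad 3 to align 8 for dst; dst at 8 (size 8, align 8) → ends 16; total 16 bytes, alignment 8
x at 0 (size 4, align 4) → ends 4
y at 4 (size 4, align 4) → ends 8
team at 8 (size 4, align 4) → ends 12
target at 12 (size 4, align 4) → ends 16
vy at 16 (size 8, align 8) → ends 24
cooldown at 24 (size 1, align 1) → ends 25
pad 1 to align 2 for id
id at 26 (size 2, align 2) → ends 28
pad 4 to align 8 for state
state at 32 (size 16, align 8) → ends 48
within Block: src at 4
32 + 4 = 36

36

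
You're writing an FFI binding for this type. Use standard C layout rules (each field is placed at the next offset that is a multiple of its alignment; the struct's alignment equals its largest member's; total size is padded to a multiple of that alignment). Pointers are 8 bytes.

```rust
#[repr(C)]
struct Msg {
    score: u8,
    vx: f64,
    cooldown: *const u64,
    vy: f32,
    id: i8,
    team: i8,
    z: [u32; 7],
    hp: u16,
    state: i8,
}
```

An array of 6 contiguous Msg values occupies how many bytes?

score at 0 (size 1, align 1) → ends 1
pad 7 to align 8 for vx
vx at 8 (size 8, align 8) → ends 16
cooldown at 16 (size 8, align 8) → ends 24
vy at 24 (size 4, align 4) → ends 28
id at 28 (size 1, align 1) → ends 29
team at 29 (size 1, align 1) → ends 30
pad 2 to align 4 for z
z at 32 (size 28, align 4) → ends 60
hp at 60 (size 2, align 2) → ends 62
state at 62 (size 1, align 1) → ends 63
tail pad 1 to reach multiple of 8
total 64 bytes, alignment 8
array of 6: 6 × 64 = 384

384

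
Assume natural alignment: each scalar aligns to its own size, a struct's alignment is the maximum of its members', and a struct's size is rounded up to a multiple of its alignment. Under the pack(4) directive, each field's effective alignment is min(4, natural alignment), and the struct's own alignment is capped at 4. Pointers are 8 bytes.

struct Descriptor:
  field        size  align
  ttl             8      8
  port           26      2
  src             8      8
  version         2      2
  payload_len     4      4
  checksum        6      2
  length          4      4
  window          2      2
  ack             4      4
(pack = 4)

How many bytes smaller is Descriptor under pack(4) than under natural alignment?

8

natural layout:
  ttl at 0 (size 8, align 8) → ends 8
  port at 8 (size 26, align 2) → ends 34
  pad 6 to align 8 for src
  src at 40 (size 8, align 8) → ends 48
  version at 48 (size 2, align 2) → ends 50
  pad 2 to align 4 for payload_len
  payload_len at 52 (size 4, align 4) → ends 56
  checksum at 56 (size 6, align 2) → ends 62
  pad 2 to align 4 for length
  length at 64 (size 4, align 4) → ends 68
  window at 68 (size 2, align 2) → ends 70
  pad 2 to align 4 for ack
  ack at 72 (size 4, align 4) → ends 76
  tail pad 4 to reach multiple of 8
  total 80 bytes, alignment 8
packed(4) layout:
  ttl at 0 (size 8, align 4) → ends 8
  port at 8 (size 26, align 2) → ends 34
  pad 2 to align 4 for src
  src at 36 (size 8, align 4) → ends 44
  version at 44 (size 2, align 2) → ends 46
  pad 2 to align 4 for payload_len
  payload_len at 48 (size 4, align 4) → ends 52
  checksum at 52 (size 6, align 2) → ends 58
  pad 2 to align 4 for length
  length at 60 (size 4, align 4) → ends 64
  window at 64 (size 2, align 2) → ends 66
  pad 2 to align 4 for ack
  ack at 68 (size 4, align 4) → ends 72
  total 72 bytes, alignment 4
80 − 72 = 8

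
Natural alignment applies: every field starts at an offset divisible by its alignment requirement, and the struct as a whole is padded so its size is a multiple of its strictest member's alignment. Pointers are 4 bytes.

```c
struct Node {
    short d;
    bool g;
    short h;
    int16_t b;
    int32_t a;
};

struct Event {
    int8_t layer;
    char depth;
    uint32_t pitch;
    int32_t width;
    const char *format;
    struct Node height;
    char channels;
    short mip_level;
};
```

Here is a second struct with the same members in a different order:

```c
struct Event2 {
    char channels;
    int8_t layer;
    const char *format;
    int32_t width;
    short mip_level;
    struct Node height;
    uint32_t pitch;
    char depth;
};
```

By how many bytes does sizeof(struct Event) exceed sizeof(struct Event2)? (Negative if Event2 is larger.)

Node: d at 0 (size 2, align 2) → ends 2; g at 2 (size 1, align 1) → ends 3; pad 1 to align 2 for h; h at 4 (size 2, align 2) → ends 6; b at 6 (size 2, align 2) → ends 8; a at 8 (size 4, align 4) → ends 12; total 12 bytes, alignment 4
layer at 0 (size 1, align 1) → ends 1
depth at 1 (size 1, align 1) → ends 2
pad 2 to align 4 for pitch
pitch at 4 (size 4, align 4) → ends 8
width at 8 (size 4, align 4) → ends 12
format at 12 (size 4, align 4) → ends 16
height at 16 (size 12, align 4) → ends 28
channels at 28 (size 1, align 1) → ends 29
pad 1 to align 2 for mip_level
mip_level at 30 (size 2, align 2) → ends 32
total 32 bytes, alignment 4
— Event2 —
channels at 0 (size 1, align 1) → ends 1
layer at 1 (size 1, align 1) → ends 2
pad 2 to align 4 for format
format at 4 (size 4, align 4) → ends 8
width at 8 (size 4, align 4) → ends 12
mip_level at 12 (size 2, align 2) → ends 14
pad 2 to align 4 for height
height at 16 (size 12, align 4) → ends 28
pitch at 28 (size 4, align 4) → ends 32
depth at 32 (size 1, align 1) → ends 33
tail pad 3 to reach multiple of 4
total 36 bytes, alignment 4
32 − 36 = -4

-4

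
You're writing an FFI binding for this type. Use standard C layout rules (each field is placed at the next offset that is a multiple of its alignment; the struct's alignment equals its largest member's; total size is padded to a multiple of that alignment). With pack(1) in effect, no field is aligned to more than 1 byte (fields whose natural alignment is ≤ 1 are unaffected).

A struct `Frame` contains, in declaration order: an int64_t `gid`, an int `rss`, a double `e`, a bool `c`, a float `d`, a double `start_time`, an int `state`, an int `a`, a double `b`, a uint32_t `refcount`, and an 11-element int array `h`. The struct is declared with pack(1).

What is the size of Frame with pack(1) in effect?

0..8  gid  (8B, 1-aligned)
8..12  rss  (4B, 1-aligned)
12..20  e  (8B, 1-aligned)
20..21  c  (1B, 1-aligned)
21..25  d  (4B, 1-aligned)
25..33  start_time  (8B, 1-aligned)
33..37  state  (4B, 1-aligned)
37..41  a  (4B, 1-aligned)
41..49  b  (8B, 1-aligned)
49..53  refcount  (4B, 1-aligned)
53..97  h  (44B, 1-aligned)
sizeof = 97, alignof = 1

97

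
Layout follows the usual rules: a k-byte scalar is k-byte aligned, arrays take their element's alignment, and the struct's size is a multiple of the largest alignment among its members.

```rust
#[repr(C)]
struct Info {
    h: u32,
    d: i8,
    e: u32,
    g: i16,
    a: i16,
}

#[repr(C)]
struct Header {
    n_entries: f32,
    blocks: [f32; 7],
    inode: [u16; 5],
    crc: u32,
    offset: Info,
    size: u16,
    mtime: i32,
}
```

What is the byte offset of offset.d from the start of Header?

52

Info: @0: h [4B, align 4] → 4; @4: d [1B, align 1] → 5; +3 pad (align 4); @8: e [4B, align 4] → 12; @12: g [2B, align 2] → 14; @14: a [2B, align 2] → 16; size 16, align 4
@0: n_entries [4B, align 4] → 4
@4: blocks [28B, align 4] → 32
@32: inode [10B, align 2] → 42
+2 pad (align 4)
@44: crc [4B, align 4] → 48
@48: offset [16B, align 4] → 64
within Info: d at 4
48 + 4 = 52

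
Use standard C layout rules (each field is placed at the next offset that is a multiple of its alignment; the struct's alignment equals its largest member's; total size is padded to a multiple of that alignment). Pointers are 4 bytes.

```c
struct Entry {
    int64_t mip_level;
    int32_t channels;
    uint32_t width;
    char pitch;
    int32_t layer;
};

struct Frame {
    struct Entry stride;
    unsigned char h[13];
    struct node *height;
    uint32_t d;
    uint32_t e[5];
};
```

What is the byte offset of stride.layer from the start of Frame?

Entry: mip_level at 0 (size 8, align 8) → ends 8; channels at 8 (size 4, align 4) → ends 12; width at 12 (size 4, align 4) → ends 16; pitch at 16 (size 1, align 1) → ends 17; pad 3 to align 4 for layer; layer at 20 (size 4, align 4) → ends 24; total 24 bytes, alignment 8
stride at 0 (size 24, align 8) → ends 24
within Entry: layer at 20
0 + 20 = 20

20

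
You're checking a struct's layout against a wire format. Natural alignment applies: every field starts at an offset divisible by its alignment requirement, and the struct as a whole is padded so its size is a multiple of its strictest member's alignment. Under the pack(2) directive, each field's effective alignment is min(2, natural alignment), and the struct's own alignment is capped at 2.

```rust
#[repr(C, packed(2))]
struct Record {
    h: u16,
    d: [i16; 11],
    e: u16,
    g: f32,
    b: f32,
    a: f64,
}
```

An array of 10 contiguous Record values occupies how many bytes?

h at 0 (size 2, align 2) → ends 2
d at 2 (size 22, align 2) → ends 24
e at 24 (size 2, align 2) → ends 26
g at 26 (size 4, align 2) → ends 30
b at 30 (size 4, align 2) → ends 34
a at 34 (size 8, align 2) → ends 42
total 42 bytes, alignment 2
array of 10: 10 × 42 = 420

420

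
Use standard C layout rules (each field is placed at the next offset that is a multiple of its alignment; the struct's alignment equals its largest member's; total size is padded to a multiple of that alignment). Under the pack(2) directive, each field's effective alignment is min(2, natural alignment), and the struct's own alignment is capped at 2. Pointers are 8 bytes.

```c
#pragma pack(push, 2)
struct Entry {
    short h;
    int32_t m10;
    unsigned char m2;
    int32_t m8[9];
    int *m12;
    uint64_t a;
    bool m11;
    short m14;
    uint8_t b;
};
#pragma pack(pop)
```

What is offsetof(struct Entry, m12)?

0..2  h  (2B, 2-aligned)
2..6  m10  (4B, 2-aligned)
6..7  m2  (1B, 1-aligned)
7..8  -- padding (1B)
8..44  m8  (36B, 2-aligned)
44..52  m12  (8B, 2-aligned)

44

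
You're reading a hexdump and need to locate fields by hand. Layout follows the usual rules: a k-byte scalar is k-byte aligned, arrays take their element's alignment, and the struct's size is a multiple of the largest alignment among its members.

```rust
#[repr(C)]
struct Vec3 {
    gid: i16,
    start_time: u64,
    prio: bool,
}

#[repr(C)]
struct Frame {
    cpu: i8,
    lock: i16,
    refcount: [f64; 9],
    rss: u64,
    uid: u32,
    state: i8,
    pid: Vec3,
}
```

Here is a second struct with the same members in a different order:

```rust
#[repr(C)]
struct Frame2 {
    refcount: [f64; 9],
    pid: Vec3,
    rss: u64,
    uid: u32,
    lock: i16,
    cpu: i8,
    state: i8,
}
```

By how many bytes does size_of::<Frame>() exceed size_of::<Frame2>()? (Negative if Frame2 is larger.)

8

Vec3: 0..2  gid  (2B, 2-aligned); 2..8  -- padding (6B); 8..16  start_time  (8B, 8-aligned); 16..17  prio  (1B, 1-aligned); 17..24  -- tail padding (7B); sizeof = 24, alignof = 8
0..1  cpu  (1B, 1-aligned)
1..2  -- padding (1B)
2..4  lock  (2B, 2-aligned)
4..8  -- padding (4B)
8..80  refcount  (72B, 8-aligned)
80..88  rss  (8B, 8-aligned)
88..92  uid  (4B, 4-aligned)
92..93  state  (1B, 1-aligned)
93..96  -- padding (3B)
96..120  pid  (24B, 8-aligned)
sizeof = 120, alignof = 8
— Frame2 —
0..72  refcount  (72B, 8-aligned)
72..96  pid  (24B, 8-aligned)
96..104  rss  (8B, 8-aligned)
104..108  uid  (4B, 4-aligned)
108..110  lock  (2B, 2-aligned)
110..111  cpu  (1B, 1-aligned)
111..112  state  (1B, 1-aligned)
sizeof = 112, alignof = 8
120 − 112 = 8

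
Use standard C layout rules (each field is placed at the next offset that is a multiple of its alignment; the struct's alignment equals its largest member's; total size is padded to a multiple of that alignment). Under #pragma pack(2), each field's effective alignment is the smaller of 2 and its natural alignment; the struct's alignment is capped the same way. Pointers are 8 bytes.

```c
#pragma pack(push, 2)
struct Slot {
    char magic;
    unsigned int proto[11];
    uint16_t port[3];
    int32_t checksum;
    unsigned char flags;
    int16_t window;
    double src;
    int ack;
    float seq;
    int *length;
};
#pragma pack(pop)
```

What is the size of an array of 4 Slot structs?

magic at 0 (size 1, align 1) → ends 1
pad 1 to align 2 for proto
proto at 2 (size 44, align 2) → ends 46
port at 46 (size 6, align 2) → ends 52
checksum at 52 (size 4, align 2) → ends 56
flags at 56 (size 1, align 1) → ends 57
pad 1 to align 2 for window
window at 58 (size 2, align 2) → ends 60
src at 60 (size 8, align 2) → ends 68
ack at 68 (size 4, align 2) → ends 72
seq at 72 (size 4, align 2) → ends 76
length at 76 (size 8, align 2) → ends 84
total 84 bytes, alignment 2
array of 4: 4 × 84 = 336

336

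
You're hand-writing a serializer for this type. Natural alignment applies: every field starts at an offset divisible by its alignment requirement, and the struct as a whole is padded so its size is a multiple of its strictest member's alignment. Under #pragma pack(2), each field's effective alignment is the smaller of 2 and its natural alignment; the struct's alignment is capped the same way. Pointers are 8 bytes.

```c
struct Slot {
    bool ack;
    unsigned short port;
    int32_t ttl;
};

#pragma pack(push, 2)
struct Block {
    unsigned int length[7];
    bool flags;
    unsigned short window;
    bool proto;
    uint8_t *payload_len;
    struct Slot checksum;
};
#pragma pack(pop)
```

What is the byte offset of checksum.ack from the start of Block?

Slot: ack at 0 (size 1, align 1) → ends 1; pad 1 to align 2 for port; port at 2 (size 2, align 2) → ends 4; ttl at 4 (size 4, align 4) → ends 8; total 8 bytes, alignment 4
length at 0 (size 28, align 2) → ends 28
flags at 28 (size 1, align 1) → ends 29
pad 1 to align 2 for window
window at 30 (size 2, align 2) → ends 32
proto at 32 (size 1, align 1) → ends 33
pad 1 to align 2 for payload_len
payload_len at 34 (size 8, align 2) → ends 42
checksum at 42 (size 8, align 2) → ends 50
within Slot: ack at 0
42 + 0 = 42

42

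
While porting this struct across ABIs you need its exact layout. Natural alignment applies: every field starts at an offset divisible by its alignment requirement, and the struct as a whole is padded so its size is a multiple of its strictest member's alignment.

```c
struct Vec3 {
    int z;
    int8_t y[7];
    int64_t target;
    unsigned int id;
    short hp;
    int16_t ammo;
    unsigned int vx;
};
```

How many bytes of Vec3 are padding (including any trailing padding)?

z at 0 (size 4, align 4) → ends 4
y at 4 (size 7, align 1) → ends 11
pad 5 to align 8 for target
target at 16 (size 8, align 8) → ends 24
id at 24 (size 4, align 4) → ends 28
hp at 28 (size 2, align 2) → ends 30
ammo at 30 (size 2, align 2) → ends 32
vx at 32 (size 4, align 4) → ends 36
tail pad 4 to reach multiple of 8
total 40 bytes, alignment 8
data bytes 31, size 40 → padding 9

9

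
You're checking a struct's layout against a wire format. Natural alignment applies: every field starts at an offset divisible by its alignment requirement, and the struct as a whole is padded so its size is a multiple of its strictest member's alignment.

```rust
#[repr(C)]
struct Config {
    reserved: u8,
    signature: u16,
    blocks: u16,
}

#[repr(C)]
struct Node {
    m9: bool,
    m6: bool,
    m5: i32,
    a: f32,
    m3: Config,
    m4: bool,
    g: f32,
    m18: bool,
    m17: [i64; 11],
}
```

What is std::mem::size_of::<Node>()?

120

Config: @0: reserved [1B, align 1] → 1; +1 pad (align 2); @2: signature [2B, align 2] → 4; @4: blocks [2B, align 2] → 6; size 6, align 2
@0: m9 [1B, align 1] → 1
@1: m6 [1B, align 1] → 2
+2 pad (align 4)
@4: m5 [4B, align 4] → 8
@8: a [4B, align 4] → 12
@12: m3 [6B, align 2] → 18
@18: m4 [1B, align 1] → 19
+1 pad (align 4)
@20: g [4B, align 4] → 24
@24: m18 [1B, align 1] → 25
+7 pad (align 8)
@32: m17 [88B, align 8] → 120
size 120, align 8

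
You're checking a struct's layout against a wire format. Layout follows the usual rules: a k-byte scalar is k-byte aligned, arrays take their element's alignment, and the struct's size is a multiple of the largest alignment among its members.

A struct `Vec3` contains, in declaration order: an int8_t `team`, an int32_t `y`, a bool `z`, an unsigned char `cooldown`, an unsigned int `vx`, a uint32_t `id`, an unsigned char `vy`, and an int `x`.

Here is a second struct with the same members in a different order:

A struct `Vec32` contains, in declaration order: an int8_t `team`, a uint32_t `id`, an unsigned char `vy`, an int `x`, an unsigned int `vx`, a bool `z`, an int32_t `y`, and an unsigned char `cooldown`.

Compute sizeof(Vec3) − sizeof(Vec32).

-4

0..1  team  (1B, 1-aligned)
1..4  -- padding (3B)
4..8  y  (4B, 4-aligned)
8..9  z  (1B, 1-aligned)
9..10  cooldown  (1B, 1-aligned)
10..12  -- padding (2B)
12..16  vx  (4B, 4-aligned)
16..20  id  (4B, 4-aligned)
20..21  vy  (1B, 1-aligned)
21..24  -- padding (3B)
24..28  x  (4B, 4-aligned)
sizeof = 28, alignof = 4
— Vec32 —
0..1  team  (1B, 1-aligned)
1..4  -- padding (3B)
4..8  id  (4B, 4-aligned)
8..9  vy  (1B, 1-aligned)
9..12  -- padding (3B)
12..16  x  (4B, 4-aligned)
16..20  vx  (4B, 4-aligned)
20..21  z  (1B, 1-aligned)
21..24  -- padding (3B)
24..28  y  (4B, 4-aligned)
28..29  cooldown  (1B, 1-aligned)
29..32  -- tail padding (3B)
sizeof = 32, alignof = 4
28 − 32 = -4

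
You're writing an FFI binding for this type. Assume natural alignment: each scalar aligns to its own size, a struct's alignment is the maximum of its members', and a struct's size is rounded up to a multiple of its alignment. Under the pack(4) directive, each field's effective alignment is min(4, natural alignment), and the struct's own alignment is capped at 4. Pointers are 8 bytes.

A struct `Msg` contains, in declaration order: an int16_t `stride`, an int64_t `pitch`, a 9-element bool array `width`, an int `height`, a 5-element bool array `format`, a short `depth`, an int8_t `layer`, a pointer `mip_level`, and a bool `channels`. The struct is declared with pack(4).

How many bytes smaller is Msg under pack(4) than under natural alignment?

12

natural layout:
  stride at 0 (size 2, align 2) → ends 2
  pad 6 to align 8 for pitch
  pitch at 8 (size 8, align 8) → ends 16
  width at 16 (size 9, align 1) → ends 25
  pad 3 to align 4 for height
  height at 28 (size 4, align 4) → ends 32
  format at 32 (size 5, align 1) → ends 37
  pad 1 to align 2 for depth
  depth at 38 (size 2, align 2) → ends 40
  layer at 40 (size 1, align 1) → ends 41
  pad 7 to align 8 for mip_level
  mip_level at 48 (size 8, align 8) → ends 56
  channels at 56 (size 1, align 1) → ends 57
  tail pad 7 to reach multiple of 8
  total 64 bytes, alignment 8
packed(4) layout:
  stride at 0 (size 2, align 2) → ends 2
  pad 2 to align 4 for pitch
  pitch at 4 (size 8, align 4) → ends 12
  width at 12 (size 9, align 1) → ends 21
  pad 3 to align 4 for height
  height at 24 (size 4, align 4) → ends 28
  format at 28 (size 5, align 1) → ends 33
  pad 1 to align 2 for depth
  depth at 34 (size 2, align 2) → ends 36
  layer at 36 (size 1, align 1) → ends 37
  pad 3 to align 4 for mip_level
  mip_level at 40 (size 8, align 4) → ends 48
  channels at 48 (size 1, align 1) → ends 49
  tail pad 3 to reach multiple of 4
  total 52 bytes, alignment 4
64 − 52 = 12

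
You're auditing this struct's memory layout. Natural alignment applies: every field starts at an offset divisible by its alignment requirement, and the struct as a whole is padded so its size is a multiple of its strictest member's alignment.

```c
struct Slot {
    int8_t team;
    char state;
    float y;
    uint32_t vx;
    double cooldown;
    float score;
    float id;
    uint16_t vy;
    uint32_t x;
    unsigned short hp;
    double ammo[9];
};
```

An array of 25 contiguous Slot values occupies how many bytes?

3000

@0: team [1B, align 1] → 1
@1: state [1B, align 1] → 2
+2 pad (align 4)
@4: y [4B, align 4] → 8
@8: vx [4B, align 4] → 12
+4 pad (align 8)
@16: cooldown [8B, align 8] → 24
@24: score [4B, align 4] → 28
@28: id [4B, align 4] → 32
@32: vy [2B, align 2] → 34
+2 pad (align 4)
@36: x [4B, align 4] → 40
@40: hp [2B, align 2] → 42
+6 pad (align 8)
@48: ammo [72B, align 8] → 120
size 120, align 8
array of 25: 25 × 120 = 3000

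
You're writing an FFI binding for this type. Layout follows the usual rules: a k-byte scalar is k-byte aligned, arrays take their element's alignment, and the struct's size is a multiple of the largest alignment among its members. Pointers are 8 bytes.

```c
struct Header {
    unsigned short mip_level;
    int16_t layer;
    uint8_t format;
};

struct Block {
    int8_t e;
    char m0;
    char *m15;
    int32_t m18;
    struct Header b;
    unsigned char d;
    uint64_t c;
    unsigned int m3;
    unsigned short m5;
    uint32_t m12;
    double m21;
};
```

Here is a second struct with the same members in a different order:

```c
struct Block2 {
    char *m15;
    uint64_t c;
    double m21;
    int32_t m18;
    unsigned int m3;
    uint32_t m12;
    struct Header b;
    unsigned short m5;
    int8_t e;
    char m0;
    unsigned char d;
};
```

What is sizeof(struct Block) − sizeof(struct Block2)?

16

Header: @0: mip_level [2B, align 2] → 2; @2: layer [2B, align 2] → 4; @4: format [1B, align 1] → 5; +1 tail pad (align 2); size 6, align 2
@0: e [1B, align 1] → 1
@1: m0 [1B, align 1] → 2
+6 pad (align 8)
@8: m15 [8B, align 8] → 16
@16: m18 [4B, align 4] → 20
@20: b [6B, align 2] → 26
@26: d [1B, align 1] → 27
+5 pad (align 8)
@32: c [8B, align 8] → 40
@40: m3 [4B, align 4] → 44
@44: m5 [2B, align 2] → 46
+2 pad (align 4)
@48: m12 [4B, align 4] → 52
+4 pad (align 8)
@56: m21 [8B, align 8] → 64
size 64, align 8
— Block2 —
@0: m15 [8B, align 8] → 8
@8: c [8B, align 8] → 16
@16: m21 [8B, align 8] → 24
@24: m18 [4B, align 4] → 28
@28: m3 [4B, align 4] → 32
@32: m12 [4B, align 4] → 36
@36: b [6B, align 2] → 42
@42: m5 [2B, align 2] → 44
@44: e [1B, align 1] → 45
@45: m0 [1B, align 1] → 46
@46: d [1B, align 1] → 47
+1 tail pad (align 8)
size 48, align 8
64 − 48 = 16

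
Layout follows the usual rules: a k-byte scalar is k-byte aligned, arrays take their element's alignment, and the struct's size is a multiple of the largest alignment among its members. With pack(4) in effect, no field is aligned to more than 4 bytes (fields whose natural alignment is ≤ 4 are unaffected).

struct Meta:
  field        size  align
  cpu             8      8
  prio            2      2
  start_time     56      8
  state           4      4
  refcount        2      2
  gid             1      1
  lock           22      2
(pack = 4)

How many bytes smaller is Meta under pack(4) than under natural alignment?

natural layout:
  cpu at 0 (size 8, align 8) → ends 8
  prio at 8 (size 2, align 2) → ends 10
  pad 6 to align 8 for start_time
  start_time at 16 (size 56, align 8) → ends 72
  state at 72 (size 4, align 4) → ends 76
  refcount at 76 (size 2, align 2) → ends 78
  gid at 78 (size 1, align 1) → ends 79
  pad 1 to align 2 for lock
  lock at 80 (size 22, align 2) → ends 102
  tail pad 2 to reach multiple of 8
  total 104 bytes, alignment 8
packed(4) layout:
  cpu at 0 (size 8, align 4) → ends 8
  prio at 8 (size 2, align 2) → ends 10
  pad 2 to align 4 for start_time
  start_time at 12 (size 56, align 4) → ends 68
  state at 68 (size 4, align 4) → ends 72
  refcount at 72 (size 2, align 2) → ends 74
  gid at 74 (size 1, align 1) → ends 75
  pad 1 to align 2 for lock
  lock at 76 (size 22, align 2) → ends 98
  tail pad 2 to reach multiple of 4
  total 100 bytes, alignment 4
104 − 100 = 4

4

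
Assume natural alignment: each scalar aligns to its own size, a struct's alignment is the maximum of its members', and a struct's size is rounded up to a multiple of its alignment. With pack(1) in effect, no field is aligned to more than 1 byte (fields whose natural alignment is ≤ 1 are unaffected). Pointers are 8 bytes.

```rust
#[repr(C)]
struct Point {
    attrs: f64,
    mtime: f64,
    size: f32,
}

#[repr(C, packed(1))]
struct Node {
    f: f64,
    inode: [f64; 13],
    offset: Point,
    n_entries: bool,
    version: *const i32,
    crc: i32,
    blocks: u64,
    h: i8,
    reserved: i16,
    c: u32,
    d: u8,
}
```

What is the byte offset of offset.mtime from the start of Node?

Point: attrs at 0 (size 8, align 8) → ends 8; mtime at 8 (size 8, align 8) → ends 16; size at 16 (size 4, align 4) → ends 20; tail pad 4 to reach multiple of 8; total 24 bytes, alignment 8
f at 0 (size 8, align 1) → ends 8
inode at 8 (size 104, align 1) → ends 112
offset at 112 (size 24, align 1) → ends 136
within Point: mtime at 8
112 + 8 = 120

120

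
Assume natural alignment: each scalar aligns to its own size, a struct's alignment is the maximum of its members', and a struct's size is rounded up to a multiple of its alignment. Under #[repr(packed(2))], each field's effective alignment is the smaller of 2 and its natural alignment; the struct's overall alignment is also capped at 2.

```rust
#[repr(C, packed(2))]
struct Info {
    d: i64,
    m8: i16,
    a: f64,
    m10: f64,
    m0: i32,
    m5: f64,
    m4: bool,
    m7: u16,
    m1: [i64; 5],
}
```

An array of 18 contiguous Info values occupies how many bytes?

d at 0 (size 8, align 2) → ends 8
m8 at 8 (size 2, align 2) → ends 10
a at 10 (size 8, align 2) → ends 18
m10 at 18 (size 8, align 2) → ends 26
m0 at 26 (size 4, align 2) → ends 30
m5 at 30 (size 8, align 2) → ends 38
m4 at 38 (size 1, align 1) → ends 39
pad 1 to align 2 for m7
m7 at 40 (size 2, align 2) → ends 42
m1 at 42 (size 40, align 2) → ends 82
total 82 bytes, alignment 2
array of 18: 18 × 82 = 1476

1476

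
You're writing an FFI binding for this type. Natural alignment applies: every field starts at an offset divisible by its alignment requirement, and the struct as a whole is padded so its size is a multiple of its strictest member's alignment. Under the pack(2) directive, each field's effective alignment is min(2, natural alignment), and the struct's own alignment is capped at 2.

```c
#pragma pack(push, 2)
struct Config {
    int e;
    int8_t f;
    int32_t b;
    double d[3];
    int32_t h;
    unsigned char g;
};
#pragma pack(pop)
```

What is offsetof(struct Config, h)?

34

@0: e [4B, align 2] → 4
@4: f [1B, align 1] → 5
+1 pad (align 2)
@6: b [4B, align 2] → 10
@10: d [24B, align 2] → 34
@34: h [4B, align 2] → 38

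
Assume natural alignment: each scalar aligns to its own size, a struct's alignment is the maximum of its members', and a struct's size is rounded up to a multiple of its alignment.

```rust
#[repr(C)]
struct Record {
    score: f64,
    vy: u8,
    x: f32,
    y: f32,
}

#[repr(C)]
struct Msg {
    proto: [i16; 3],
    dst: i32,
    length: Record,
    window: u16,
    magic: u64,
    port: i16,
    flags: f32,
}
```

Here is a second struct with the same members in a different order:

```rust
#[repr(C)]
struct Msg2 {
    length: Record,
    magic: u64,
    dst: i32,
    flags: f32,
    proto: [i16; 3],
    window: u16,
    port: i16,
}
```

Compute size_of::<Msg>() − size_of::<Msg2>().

8

Record: @0: score [8B, align 8] → 8; @8: vy [1B, align 1] → 9; +3 pad (align 4); @12: x [4B, align 4] → 16; @16: y [4B, align 4] → 20; +4 tail pad (align 8); size 24, align 8
@0: proto [6B, align 2] → 6
+2 pad (align 4)
@8: dst [4B, align 4] → 12
+4 pad (align 8)
@16: length [24B, align 8] → 40
@40: window [2B, align 2] → 42
+6 pad (align 8)
@48: magic [8B, align 8] → 56
@56: port [2B, align 2] → 58
+2 pad (align 4)
@60: flags [4B, align 4] → 64
size 64, align 8
— Msg2 —
@0: length [24B, align 8] → 24
@24: magic [8B, align 8] → 32
@32: dst [4B, align 4] → 36
@36: flags [4B, align 4] → 40
@40: proto [6B, align 2] → 46
@46: window [2B, align 2] → 48
@48: port [2B, align 2] → 50
+6 tail pad (align 8)
size 56, align 8
64 − 56 = 8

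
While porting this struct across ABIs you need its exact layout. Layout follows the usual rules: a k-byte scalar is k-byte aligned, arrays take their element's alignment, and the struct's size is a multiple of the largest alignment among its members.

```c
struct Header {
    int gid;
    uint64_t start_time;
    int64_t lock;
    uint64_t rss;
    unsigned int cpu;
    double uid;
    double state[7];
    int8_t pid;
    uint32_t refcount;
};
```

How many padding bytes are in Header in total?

11

gid at 0 (size 4, align 4) → ends 4
pad 4 to align 8 for start_time
start_time at 8 (size 8, align 8) → ends 16
lock at 16 (size 8, align 8) → ends 24
rss at 24 (size 8, align 8) → ends 32
cpu at 32 (size 4, align 4) → ends 36
pad 4 to align 8 for uid
uid at 40 (size 8, align 8) → ends 48
state at 48 (size 56, align 8) → ends 104
pid at 104 (size 1, align 1) → ends 105
pad 3 to align 4 for refcount
refcount at 108 (size 4, align 4) → ends 112
total 112 bytes, alignment 8
data bytes 101, size 112 → padding 11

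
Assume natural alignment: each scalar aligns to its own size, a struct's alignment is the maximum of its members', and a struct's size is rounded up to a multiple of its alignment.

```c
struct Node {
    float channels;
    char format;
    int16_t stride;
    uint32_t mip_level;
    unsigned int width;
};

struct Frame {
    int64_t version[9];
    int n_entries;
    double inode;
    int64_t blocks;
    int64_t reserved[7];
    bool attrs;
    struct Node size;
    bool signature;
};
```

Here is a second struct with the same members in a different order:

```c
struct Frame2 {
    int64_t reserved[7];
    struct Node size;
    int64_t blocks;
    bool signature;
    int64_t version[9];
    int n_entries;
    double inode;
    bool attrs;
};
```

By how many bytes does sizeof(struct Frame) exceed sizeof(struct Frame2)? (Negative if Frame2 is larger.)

-8

Node: channels at 0 (size 4, align 4) → ends 4; format at 4 (size 1, align 1) → ends 5; pad 1 to align 2 for stride; stride at 6 (size 2, align 2) → ends 8; mip_level at 8 (size 4, align 4) → ends 12; width at 12 (size 4, align 4) → ends 16; total 16 bytes, alignment 4
version at 0 (size 72, align 8) → ends 72
n_entries at 72 (size 4, align 4) → ends 76
pad 4 to align 8 for inode
inode at 80 (size 8, align 8) → ends 88
blocks at 88 (size 8, align 8) → ends 96
reserved at 96 (size 56, align 8) → ends 152
attrs at 152 (size 1, align 1) → ends 153
pad 3 to align 4 for size
size at 156 (size 16, align 4) → ends 172
signature at 172 (size 1, align 1) → ends 173
tail pad 3 to reach multiple of 8
total 176 bytes, alignment 8
— Frame2 —
reserved at 0 (size 56, align 8) → ends 56
size at 56 (size 16, align 4) → ends 72
blocks at 72 (size 8, align 8) → ends 80
signature at 80 (size 1, align 1) → ends 81
pad 7 to align 8 for version
version at 88 (size 72, align 8) → ends 160
n_entries at 160 (size 4, align 4) → ends 164
pad 4 to align 8 for inode
inode at 168 (size 8, align 8) → ends 176
attrs at 176 (size 1, align 1) → ends 177
tail pad 7 to reach multiple of 8
total 184 bytes, alignment 8
176 − 184 = -8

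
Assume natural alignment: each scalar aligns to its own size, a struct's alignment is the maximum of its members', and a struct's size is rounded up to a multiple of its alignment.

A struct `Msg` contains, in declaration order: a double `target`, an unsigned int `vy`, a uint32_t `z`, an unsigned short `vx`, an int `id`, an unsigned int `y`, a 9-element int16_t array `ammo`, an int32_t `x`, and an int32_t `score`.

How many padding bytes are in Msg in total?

target at 0 (size 8, align 8) → ends 8
vy at 8 (size 4, align 4) → ends 12
z at 12 (size 4, align 4) → ends 16
vx at 16 (size 2, align 2) → ends 18
pad 2 to align 4 for id
id at 20 (size 4, align 4) → ends 24
y at 24 (size 4, align 4) → ends 28
ammo at 28 (size 18, align 2) → ends 46
pad 2 to align 4 for x
x at 48 (size 4, align 4) → ends 52
score at 52 (size 4, align 4) → ends 56
total 56 bytes, alignment 8
data bytes 52, size 56 → padding 4

4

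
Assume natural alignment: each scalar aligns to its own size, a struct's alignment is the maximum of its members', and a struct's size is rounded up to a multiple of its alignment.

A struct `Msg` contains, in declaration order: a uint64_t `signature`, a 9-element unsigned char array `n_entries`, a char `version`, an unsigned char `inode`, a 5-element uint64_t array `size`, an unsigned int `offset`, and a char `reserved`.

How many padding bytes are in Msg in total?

8

signature at 0 (size 8, align 8) → ends 8
n_entries at 8 (size 9, align 1) → ends 17
version at 17 (size 1, align 1) → ends 18
inode at 18 (size 1, align 1) → ends 19
pad 5 to align 8 for size
size at 24 (size 40, align 8) → ends 64
offset at 64 (size 4, align 4) → ends 68
reserved at 68 (size 1, align 1) → ends 69
tail pad 3 to reach multiple of 8
total 72 bytes, alignment 8
data bytes 64, size 72 → padding 8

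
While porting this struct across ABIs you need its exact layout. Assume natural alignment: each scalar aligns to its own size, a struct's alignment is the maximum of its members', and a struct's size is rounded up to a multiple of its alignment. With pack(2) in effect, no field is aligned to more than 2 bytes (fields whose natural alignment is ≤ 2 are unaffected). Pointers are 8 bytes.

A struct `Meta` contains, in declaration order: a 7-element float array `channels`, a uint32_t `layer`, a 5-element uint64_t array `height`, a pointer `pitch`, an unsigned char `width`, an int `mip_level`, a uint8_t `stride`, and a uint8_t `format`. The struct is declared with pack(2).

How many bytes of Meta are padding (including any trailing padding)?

0..28  channels  (28B, 2-aligned)
28..32  layer  (4B, 2-aligned)
32..72  height  (40B, 2-aligned)
72..80  pitch  (8B, 2-aligned)
80..81  width  (1B, 1-aligned)
81..82  -- padding (1B)
82..86  mip_level  (4B, 2-aligned)
86..87  stride  (1B, 1-aligned)
87..88  format  (1B, 1-aligned)
sizeof = 88, alignof = 2
data bytes 87, size 88 → padding 1

1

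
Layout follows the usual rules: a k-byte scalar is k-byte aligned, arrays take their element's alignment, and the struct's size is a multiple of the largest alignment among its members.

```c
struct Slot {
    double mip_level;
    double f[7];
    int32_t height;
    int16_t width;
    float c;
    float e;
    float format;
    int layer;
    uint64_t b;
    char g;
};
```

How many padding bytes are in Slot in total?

9

0..8  mip_level  (8B, 8-aligned)
8..64  f  (56B, 8-aligned)
64..68  height  (4B, 4-aligned)
68..70  width  (2B, 2-aligned)
70..72  -- padding (2B)
72..76  c  (4B, 4-aligned)
76..80  e  (4B, 4-aligned)
80..84  format  (4B, 4-aligned)
84..88  layer  (4B, 4-aligned)
88..96  b  (8B, 8-aligned)
96..97  g  (1B, 1-aligned)
97..104  -- tail padding (7B)
sizeof = 104, alignof = 8
data bytes 95, size 104 → padding 9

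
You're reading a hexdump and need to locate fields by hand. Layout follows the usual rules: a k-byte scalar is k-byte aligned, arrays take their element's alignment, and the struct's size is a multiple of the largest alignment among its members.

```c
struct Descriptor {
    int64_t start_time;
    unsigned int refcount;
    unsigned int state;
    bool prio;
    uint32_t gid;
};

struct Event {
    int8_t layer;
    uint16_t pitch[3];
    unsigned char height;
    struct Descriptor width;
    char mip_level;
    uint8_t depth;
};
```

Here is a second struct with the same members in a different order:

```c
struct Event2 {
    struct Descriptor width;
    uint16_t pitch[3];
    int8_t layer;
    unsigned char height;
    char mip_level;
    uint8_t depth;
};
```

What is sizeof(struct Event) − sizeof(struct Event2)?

Descriptor: start_time at 0 (size 8, align 8) → ends 8; refcount at 8 (size 4, align 4) → ends 12; state at 12 (size 4, align 4) → ends 16; prio at 16 (size 1, align 1) → ends 17; pad 3 to align 4 for gid; gid at 20 (size 4, align 4) → ends 24; total 24 bytes, alignment 8
layer at 0 (size 1, align 1) → ends 1
pad 1 to align 2 for pitch
pitch at 2 (size 6, align 2) → ends 8
height at 8 (size 1, align 1) → ends 9
pad 7 to align 8 for width
width at 16 (size 24, align 8) → ends 40
mip_level at 40 (size 1, align 1) → ends 41
depth at 41 (size 1, align 1) → ends 42
tail pad 6 to reach multiple of 8
total 48 bytes, alignment 8
— Event2 —
width at 0 (size 24, align 8) → ends 24
pitch at 24 (size 6, align 2) → ends 30
layer at 30 (size 1, align 1) → ends 31
height at 31 (size 1, align 1) → ends 32
mip_level at 32 (size 1, align 1) → ends 33
depth at 33 (size 1, align 1) → ends 34
tail pad 6 to reach multiple of 8
total 40 bytes, alignment 8
48 − 40 = 8

8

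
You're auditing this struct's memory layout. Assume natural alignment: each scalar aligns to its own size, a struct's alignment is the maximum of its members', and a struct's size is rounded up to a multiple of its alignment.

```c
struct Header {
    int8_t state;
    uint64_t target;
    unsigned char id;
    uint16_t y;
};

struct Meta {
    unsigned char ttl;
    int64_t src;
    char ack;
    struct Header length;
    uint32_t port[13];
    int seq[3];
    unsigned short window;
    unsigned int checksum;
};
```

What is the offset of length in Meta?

24

Header: state at 0 (size 1, align 1) → ends 1; pad 7 to align 8 for target; target at 8 (size 8, align 8) → ends 16; id at 16 (size 1, align 1) → ends 17; pad 1 to align 2 for y; y at 18 (size 2, align 2) → ends 20; tail pad 4 to reach multiple of 8; total 24 bytes, alignment 8
ttl at 0 (size 1, align 1) → ends 1
pad 7 to align 8 for src
src at 8 (size 8, align 8) → ends 16
ack at 16 (size 1, align 1) → ends 17
pad 7 to align 8 for length
length at 24 (size 24, align 8) → ends 48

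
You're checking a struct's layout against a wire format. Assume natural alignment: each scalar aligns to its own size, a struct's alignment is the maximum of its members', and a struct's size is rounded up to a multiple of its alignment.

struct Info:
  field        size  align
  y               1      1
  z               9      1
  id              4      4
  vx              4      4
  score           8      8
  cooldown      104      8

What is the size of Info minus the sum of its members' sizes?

@0: y [1B, align 1] → 1
@1: z [9B, align 1] → 10
+2 pad (align 4)
@12: id [4B, align 4] → 16
@16: vx [4B, align 4] → 20
+4 pad (align 8)
@24: score [8B, align 8] → 32
@32: cooldown [104B, align 8] → 136
size 136, align 8
data bytes 130, size 136 → padding 6

6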